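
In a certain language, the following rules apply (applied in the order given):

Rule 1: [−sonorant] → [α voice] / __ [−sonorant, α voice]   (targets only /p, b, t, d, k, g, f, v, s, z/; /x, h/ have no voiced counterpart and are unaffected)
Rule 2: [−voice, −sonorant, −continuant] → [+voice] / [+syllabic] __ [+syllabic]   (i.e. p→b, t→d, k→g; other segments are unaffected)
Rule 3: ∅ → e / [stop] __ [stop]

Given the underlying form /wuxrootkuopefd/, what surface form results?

wuxrootekuobevd

Rule 1 (regressive voicing assimilation): /f/ precedes the voiced obstruent /d/, so it voices to [v] by assimilation. /wuxrootkuopefd/ → wuxrootkuopevd.
Rule 2 (intervocalic voicing): /p/ is a voiceless stop between vowels /o/ and /e/, so it voices to [b]. /wuxrootkuopevd/ → wuxrootkuobevd.
Rule 3 (stop-cluster e-epenthesis): /t/ and /k/ form a stop–stop cluster, so [e] is inserted between them. /wuxrootkuobevd/ → wuxrootekuobevd.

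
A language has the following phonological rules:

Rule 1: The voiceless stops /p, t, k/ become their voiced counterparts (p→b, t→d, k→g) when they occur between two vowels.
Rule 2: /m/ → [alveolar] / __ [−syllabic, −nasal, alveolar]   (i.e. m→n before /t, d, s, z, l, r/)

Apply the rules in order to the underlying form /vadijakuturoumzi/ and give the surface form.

Rule 1 (intervocalic voicing): /k/ is a voiceless stop between vowels /a/ and /u/, so it voices to [g]. /t/ is a voiceless stop between vowels /u/ and /u/, so it voices to [d]. /vadijakuturoumzi/ → vadijaguduroumzi.
Rule 2 (nasal place assimilation): /m/ precedes the alveolar consonant /z/, so it assimilates in place to [n]. /vadijaguduroumzi/ → vadijagudurounzi.

vadijagudurounzi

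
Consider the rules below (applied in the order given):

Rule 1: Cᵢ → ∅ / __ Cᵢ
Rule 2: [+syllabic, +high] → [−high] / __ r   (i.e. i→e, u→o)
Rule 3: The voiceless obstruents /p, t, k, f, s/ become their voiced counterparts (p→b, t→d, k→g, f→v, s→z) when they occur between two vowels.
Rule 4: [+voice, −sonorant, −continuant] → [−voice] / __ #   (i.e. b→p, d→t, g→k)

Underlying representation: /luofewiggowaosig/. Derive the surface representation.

Rule 1 (degemination): /gg/ is a geminate; the first /g/ deletes. /luofewiggowaosig/ → luofewigowaosig.
Rule 2 (pre-rhotic lowering): no segment meets the environment; /luofewigowaosig/ is unchanged.
Rule 3 (intervocalic voicing): /f/ is a voiceless obstruent between vowels /o/ and /e/, so it voices to [v]. /s/ is a voiceless obstruent between vowels /o/ and /i/, so it voices to [z]. /luofewigowaosig/ → luovewigowaozig.
Rule 4 (final devoicing): /g/ is a voiced stop in word-final position, so it devoices to [k]. /luovewigowaozig/ → luovewigowaozik.

luovewigowaozik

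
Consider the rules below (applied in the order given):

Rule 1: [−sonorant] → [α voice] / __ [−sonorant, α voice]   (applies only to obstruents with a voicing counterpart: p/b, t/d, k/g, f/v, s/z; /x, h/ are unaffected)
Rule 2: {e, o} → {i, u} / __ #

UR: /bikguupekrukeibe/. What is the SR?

Rule 1 (regressive voicing assimilation): /k/ precedes the voiced obstruent /g/, so it voices to [g] by assimilation. /bikguupekrukeibe/ → bigguupekrukeibe.
Rule 2 (final vowel raising): /e/ is a mid vowel in word-final position, so it raises to [i]. /bigguupekrukeibe/ → bigguupekrukeibi.

bigguupekrukeibi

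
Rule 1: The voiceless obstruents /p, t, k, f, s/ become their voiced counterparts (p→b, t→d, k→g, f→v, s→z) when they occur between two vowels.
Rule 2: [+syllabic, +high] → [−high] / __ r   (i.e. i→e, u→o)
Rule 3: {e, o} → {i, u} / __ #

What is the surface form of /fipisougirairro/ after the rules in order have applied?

Rule 1 (intervocalic voicing): /p/ is a voiceless obstruent between vowels /i/ and /i/, so it voices to [b]. /s/ is a voiceless obstruent between vowels /i/ and /o/, so it voices to [z]. /fipisougirairro/ → fibizougirairro.
Rule 2 (pre-rhotic lowering): /i/ is a high vowel immediately before /r/, so it lowers to [e]. /i/ is a high vowel immediately before /r/, so it lowers to [e]. /fibizougirairro/ → fibizougeraerro.
Rule 3 (final vowel raising): /o/ is a mid vowel in word-final position, so it raises to [u]. /fibizougeraerro/ → fibizougeraerru.

fibizougeraerru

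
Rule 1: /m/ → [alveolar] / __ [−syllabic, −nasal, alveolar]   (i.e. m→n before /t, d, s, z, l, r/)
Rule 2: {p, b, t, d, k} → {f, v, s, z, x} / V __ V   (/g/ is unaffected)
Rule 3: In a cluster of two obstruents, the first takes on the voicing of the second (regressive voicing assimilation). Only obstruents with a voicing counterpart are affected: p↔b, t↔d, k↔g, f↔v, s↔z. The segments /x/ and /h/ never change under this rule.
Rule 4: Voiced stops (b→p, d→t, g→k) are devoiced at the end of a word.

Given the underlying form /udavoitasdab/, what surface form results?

uzavoisazdap

Rule 1 (nasal place assimilation): no segment meets the environment; /udavoitasdab/ is unchanged.
Rule 2 (intervocalic spirantization): /d/ is a stop between vowels /u/ and /a/, so it spirantizes to the fricative [z]. /t/ is a stop between vowels /i/ and /a/, so it spirantizes to the fricative [s]. /udavoitasdab/ → uzavoisasdab.
Rule 3 (regressive voicing assimilation): /s/ precedes the voiced obstruent /d/, so it voices to [z] by assimilation. /uzavoisasdab/ → uzavoisazdab.
Rule 4 (final devoicing): /b/ is a voiced stop in word-final position, so it devoices to [p]. /uzavoisazdab/ → uzavoisazdap.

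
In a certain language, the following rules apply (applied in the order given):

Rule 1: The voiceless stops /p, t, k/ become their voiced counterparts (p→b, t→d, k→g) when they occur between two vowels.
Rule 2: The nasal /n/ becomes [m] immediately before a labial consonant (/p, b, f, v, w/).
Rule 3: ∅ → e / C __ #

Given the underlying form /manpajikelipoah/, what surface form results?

Rule 1 (intervocalic voicing): /k/ is a voiceless stop between vowels /i/ and /e/, so it voices to [g]. /p/ is a voiceless stop between vowels /i/ and /o/, so it voices to [b]. /manpajikelipoah/ → manpajigeliboah.
Rule 2 (nasal place assimilation): /n/ precedes the labial consonant /p/, so it assimilates in place to [m]. /manpajigeliboah/ → mampajigeliboah.
Rule 3 (final e-epenthesis): the form ends in the consonant /h/, so [e] is inserted word-finally. /mampajigeliboah/ → mampajigeliboahe.

mampajigeliboahe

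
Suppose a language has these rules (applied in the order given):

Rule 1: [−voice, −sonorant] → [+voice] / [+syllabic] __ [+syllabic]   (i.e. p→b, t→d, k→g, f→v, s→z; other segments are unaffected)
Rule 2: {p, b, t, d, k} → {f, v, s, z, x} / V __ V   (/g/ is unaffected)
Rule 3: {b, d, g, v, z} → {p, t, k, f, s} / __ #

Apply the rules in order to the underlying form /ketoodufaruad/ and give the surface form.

Rule 1 (intervocalic voicing): /t/ is a voiceless obstruent between vowels /e/ and /o/, so it voices to [d]. /f/ is a voiceless obstruent between vowels /u/ and /a/, so it voices to [v]. /ketoodufaruad/ → kedooduvaruad.
Rule 2 (intervocalic spirantization): /d/ is a stop between vowels /e/ and /o/, so it spirantizes to the fricative [z]. /d/ is a stop between vowels /o/ and /u/, so it spirantizes to the fricative [z]. /kedooduvaruad/ → kezoozuvaruad.
Rule 3 (final devoicing): /d/ is a voiced obstruent in word-final position, so it devoices to [t]. /kezoozuvaruad/ → kezoozuvaruat.

kezoozuvaruat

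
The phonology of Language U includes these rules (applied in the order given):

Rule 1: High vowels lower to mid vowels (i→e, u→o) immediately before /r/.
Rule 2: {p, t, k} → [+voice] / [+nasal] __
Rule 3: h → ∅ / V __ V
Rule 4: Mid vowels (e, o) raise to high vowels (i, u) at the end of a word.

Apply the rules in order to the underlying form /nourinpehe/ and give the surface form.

Rule 1 (pre-rhotic lowering): /u/ is a high vowel immediately before /r/, so it lowers to [o]. /nourinpehe/ → noorinpehe.
Rule 2 (post-nasal voicing): /p/ is a voiceless stop immediately after the nasal /n/, so it voices to [b]. /noorinpehe/ → noorinbehe.
Rule 3 (intervocalic h-deletion): /h/ occurs between vowels /e/ and /e/, so it deletes. /noorinbehe/ → noorinbee.
Rule 4 (final vowel raising): /e/ is a mid vowel in word-final position, so it raises to [i]. /noorinbee/ → noorinbei.

noorinbei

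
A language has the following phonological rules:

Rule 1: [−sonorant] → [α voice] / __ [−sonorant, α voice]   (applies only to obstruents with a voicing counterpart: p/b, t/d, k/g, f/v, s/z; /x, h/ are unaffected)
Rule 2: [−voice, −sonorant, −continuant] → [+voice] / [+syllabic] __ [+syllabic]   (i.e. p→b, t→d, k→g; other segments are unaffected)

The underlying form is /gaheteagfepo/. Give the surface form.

Rule 1 (regressive voicing assimilation): /g/ precedes the voiceless obstruent /f/, so it devoices to [k] by assimilation. /gaheteagfepo/ → gaheteakfepo.
Rule 2 (intervocalic voicing): /t/ is a voiceless stop between vowels /e/ and /e/, so it voices to [d]. /p/ is a voiceless stop between vowels /e/ and /o/, so it voices to [b]. /gaheteakfepo/ → gahedeakfebo.

gahedeakfebo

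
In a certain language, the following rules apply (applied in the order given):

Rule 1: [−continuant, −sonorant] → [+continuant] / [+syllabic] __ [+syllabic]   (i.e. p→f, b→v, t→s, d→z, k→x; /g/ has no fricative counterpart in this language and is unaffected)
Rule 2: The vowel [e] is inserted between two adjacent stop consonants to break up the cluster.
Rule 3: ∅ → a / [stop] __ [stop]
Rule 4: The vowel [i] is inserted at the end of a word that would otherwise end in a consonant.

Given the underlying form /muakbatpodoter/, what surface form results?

Rule 1 (intervocalic spirantization): /d/ is a stop between vowels /o/ and /o/, so it spirantizes to the fricative [z]. /t/ is a stop between vowels /o/ and /e/, so it spirantizes to the fricative [s]. /muakbatpodoter/ → muakbatpozoser.
Rule 2 (stop-cluster e-epenthesis): /k/ and /b/ form a stop–stop cluster, so [e] is inserted between them. /t/ and /p/ form a stop–stop cluster, so [e] is inserted between them. /muakbatpozoser/ → muakebatepozoser.
Rule 3 (stop-cluster a-epenthesis): no segment meets the environment; /muakebatepozoser/ is unchanged.
Rule 4 (final i-epenthesis): the form ends in the consonant /r/, so [i] is inserted word-finally. /muakebatepozoser/ → muakebatepozoseri.

muakebatepozoseri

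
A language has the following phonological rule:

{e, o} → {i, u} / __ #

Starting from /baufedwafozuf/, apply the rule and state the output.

baufedwafozuf

No segment of /baufedwafozuf/ meets the structural description of the rule, so the form surfaces unchanged.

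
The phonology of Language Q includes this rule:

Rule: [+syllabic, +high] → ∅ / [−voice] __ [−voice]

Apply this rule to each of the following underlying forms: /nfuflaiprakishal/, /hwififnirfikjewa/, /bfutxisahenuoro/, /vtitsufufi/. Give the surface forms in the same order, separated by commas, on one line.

/nfuflaiprakishal/: /u/ is a high vowel flanked by voiceless consonants /f/ and /f/, so it deletes. /i/ is a high vowel flanked by voiceless consonants /k/ and /s/, so it deletes. → [nfflaiprakshal].
/hwififnirfikjewa/: /i/ is a high vowel flanked by voiceless consonants /f/ and /f/, so it deletes. /i/ is a high vowel flanked by voiceless consonants /f/ and /k/, so it deletes. → [hwiffnirfkjewa].
/bfutxisahenuoro/: /u/ is a high vowel flanked by voiceless consonants /f/ and /t/, so it deletes. /i/ is a high vowel flanked by voiceless consonants /x/ and /s/, so it deletes. → [bftxsahenuoro].
/vtitsufufi/: /i/ is a high vowel flanked by voiceless consonants /t/ and /t/, so it deletes. /u/ is a high vowel flanked by voiceless consonants /s/ and /f/, so it deletes. /u/ is a high vowel flanked by voiceless consonants /f/ and /f/, so it deletes. → [vttsffi].

nfflaiprakshal, hwiffnirfkjewa, bftxsahenuoro, vttsffi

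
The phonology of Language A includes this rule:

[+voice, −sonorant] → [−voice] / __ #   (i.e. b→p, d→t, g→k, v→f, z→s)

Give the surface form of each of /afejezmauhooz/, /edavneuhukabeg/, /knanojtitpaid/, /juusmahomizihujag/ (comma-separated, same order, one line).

/afejezmauhooz/: /z/ is a voiced obstruent in word-final position, so it devoices to [s]. → [afejezmauhoos].
/edavneuhukabeg/: /g/ is a voiced obstruent in word-final position, so it devoices to [k]. → [edavneuhukabek].
/knanojtitpaid/: /d/ is a voiced obstruent in word-final position, so it devoices to [t]. → [knanojtitpait].
/juusmahomizihujag/: /g/ is a voiced obstruent in word-final position, so it devoices to [k]. → [juusmahomizihujak].

afejezmauhoos, edavneuhukabek, knanojtitpait, juusmahomizihujak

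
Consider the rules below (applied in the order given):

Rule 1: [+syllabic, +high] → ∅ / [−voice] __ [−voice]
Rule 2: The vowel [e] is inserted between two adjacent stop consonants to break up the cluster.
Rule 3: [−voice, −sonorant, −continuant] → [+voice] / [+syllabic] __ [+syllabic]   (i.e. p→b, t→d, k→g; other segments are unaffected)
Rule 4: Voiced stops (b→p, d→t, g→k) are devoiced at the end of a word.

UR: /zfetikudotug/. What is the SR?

zfedegudoduk

Rule 1 (high vowel syncope): /i/ is a high vowel flanked by voiceless consonants /t/ and /k/, so it deletes. /zfetikudotug/ → zfetkudotug.
Rule 2 (stop-cluster e-epenthesis): /t/ and /k/ form a stop–stop cluster, so [e] is inserted between them. /zfetkudotug/ → zfetekudotug.
Rule 3 (intervocalic voicing): /t/ is a voiceless stop between vowels /e/ and /e/, so it voices to [d]. /k/ is a voiceless stop between vowels /e/ and /u/, so it voices to [g]. /t/ is a voiceless stop between vowels /o/ and /u/, so it voices to [d]. /zfetekudotug/ → zfedegudodug.
Rule 4 (final devoicing): /g/ is a voiced stop in word-final position, so it devoices to [k]. /zfedegudodug/ → zfedegudoduk.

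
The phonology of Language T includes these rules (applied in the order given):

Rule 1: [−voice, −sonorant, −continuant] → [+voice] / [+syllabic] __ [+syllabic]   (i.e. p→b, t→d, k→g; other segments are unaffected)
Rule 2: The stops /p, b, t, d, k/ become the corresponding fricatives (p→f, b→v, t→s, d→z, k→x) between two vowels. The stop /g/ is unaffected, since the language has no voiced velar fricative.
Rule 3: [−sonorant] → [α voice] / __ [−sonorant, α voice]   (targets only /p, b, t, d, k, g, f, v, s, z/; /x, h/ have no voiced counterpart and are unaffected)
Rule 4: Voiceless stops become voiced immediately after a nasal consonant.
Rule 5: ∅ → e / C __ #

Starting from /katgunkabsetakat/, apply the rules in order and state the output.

Rule 1 (intervocalic voicing): /t/ is a voiceless stop between vowels /e/ and /a/, so it voices to [d]. /k/ is a voiceless stop between vowels /a/ and /a/, so it voices to [g]. /katgunkabsetakat/ → katgunkabsedagat.
Rule 2 (intervocalic spirantization): /d/ is a stop between vowels /e/ and /a/, so it spirantizes to the fricative [z]. /katgunkabsedagat/ → katgunkabsezagat.
Rule 3 (regressive voicing assimilation): /t/ precedes the voiced obstruent /g/, so it voices to [d] by assimilation. /b/ precedes the voiceless obstruent /s/, so it devoices to [p] by assimilation. /katgunkabsezagat/ → kadgunkapsezagat.
Rule 4 (post-nasal voicing): /k/ is a voiceless stop immediately after the nasal /n/, so it voices to [g]. /kadgunkapsezagat/ → kadgungapsezagat.
Rule 5 (final e-epenthesis): the form ends in the consonant /t/, so [e] is inserted word-finally. /kadgungapsezagat/ → kadgungapsezagate.

kadgungapsezagate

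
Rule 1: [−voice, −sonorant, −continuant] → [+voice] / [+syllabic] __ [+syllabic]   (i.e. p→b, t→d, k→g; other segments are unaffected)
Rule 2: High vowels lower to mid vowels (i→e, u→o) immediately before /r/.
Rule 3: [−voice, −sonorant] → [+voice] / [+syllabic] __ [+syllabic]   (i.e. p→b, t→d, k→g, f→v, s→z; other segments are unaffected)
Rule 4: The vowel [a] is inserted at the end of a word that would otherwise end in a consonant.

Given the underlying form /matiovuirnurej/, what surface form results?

madiovuernoreja

Rule 1 (intervocalic voicing): /t/ is a voiceless stop between vowels /a/ and /i/, so it voices to [d]. /matiovuirnurej/ → madiovuirnurej.
Rule 2 (pre-rhotic lowering): /i/ is a high vowel immediately before /r/, so it lowers to [e]. /u/ is a high vowel immediately before /r/, so it lowers to [o]. /madiovuirnurej/ → madiovuernorej.
Rule 3 (intervocalic voicing): no segment meets the environment; /madiovuernorej/ is unchanged.
Rule 4 (final a-epenthesis): the form ends in the consonant /j/, so [a] is inserted word-finally. /madiovuernorej/ → madiovuernoreja.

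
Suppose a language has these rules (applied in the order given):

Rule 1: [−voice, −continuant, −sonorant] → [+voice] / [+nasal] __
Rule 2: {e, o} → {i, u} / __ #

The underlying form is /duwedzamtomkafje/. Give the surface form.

duwedzamdomgafji

Rule 1 (post-nasal voicing): /t/ is a voiceless stop immediately after the nasal /m/, so it voices to [d]. /k/ is a voiceless stop immediately after the nasal /m/, so it voices to [g]. /duwedzamtomkafje/ → duwedzamdomgafje.
Rule 2 (final vowel raising): /e/ is a mid vowel in word-final position, so it raises to [i]. /duwedzamdomgafje/ → duwedzamdomgafji.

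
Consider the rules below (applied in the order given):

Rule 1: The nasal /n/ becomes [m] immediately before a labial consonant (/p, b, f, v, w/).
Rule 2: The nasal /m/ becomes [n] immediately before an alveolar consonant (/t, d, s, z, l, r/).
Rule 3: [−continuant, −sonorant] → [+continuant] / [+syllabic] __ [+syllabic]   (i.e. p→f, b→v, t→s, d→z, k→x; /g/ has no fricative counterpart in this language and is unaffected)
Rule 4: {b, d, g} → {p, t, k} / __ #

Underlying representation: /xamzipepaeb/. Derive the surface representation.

Rule 1 (nasal place assimilation): no segment meets the environment; /xamzipepaeb/ is unchanged.
Rule 2 (nasal place assimilation): /m/ precedes the alveolar consonant /z/, so it assimilates in place to [n]. /xamzipepaeb/ → xanzipepaeb.
Rule 3 (intervocalic spirantization): /p/ is a stop between vowels /i/ and /e/, so it spirantizes to the fricative [f]. /p/ is a stop between vowels /e/ and /a/, so it spirantizes to the fricative [f]. /xanzipepaeb/ → xanzifefaeb.
Rule 4 (final devoicing): /b/ is a voiced stop in word-final position, so it devoices to [p]. /xanzifefaeb/ → xanzifefaep.

xanzifefaep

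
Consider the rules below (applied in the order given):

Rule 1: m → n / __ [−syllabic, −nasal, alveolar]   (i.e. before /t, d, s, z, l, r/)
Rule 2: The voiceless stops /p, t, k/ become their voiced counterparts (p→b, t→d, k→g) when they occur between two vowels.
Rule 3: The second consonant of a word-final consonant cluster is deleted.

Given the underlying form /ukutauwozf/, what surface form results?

Rule 1 (nasal place assimilation): no segment meets the environment; /ukutauwozf/ is unchanged.
Rule 2 (intervocalic voicing): /k/ is a voiceless stop between vowels /u/ and /u/, so it voices to [g]. /t/ is a voiceless stop between vowels /u/ and /a/, so it voices to [d]. /ukutauwozf/ → ugudauwozf.
Rule 3 (final cluster simplification): /f/ is the second consonant of a word-final cluster /zf/, so it deletes. /ugudauwozf/ → ugudauwoz.

ugudauwoz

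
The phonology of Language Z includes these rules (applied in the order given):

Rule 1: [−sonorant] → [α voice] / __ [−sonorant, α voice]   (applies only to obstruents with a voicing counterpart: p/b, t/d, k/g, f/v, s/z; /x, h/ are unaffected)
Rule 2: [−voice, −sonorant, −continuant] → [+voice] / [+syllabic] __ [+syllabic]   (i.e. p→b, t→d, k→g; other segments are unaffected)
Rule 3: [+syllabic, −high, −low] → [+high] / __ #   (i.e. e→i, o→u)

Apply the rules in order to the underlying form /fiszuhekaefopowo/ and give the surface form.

Rule 1 (regressive voicing assimilation): /s/ precedes the voiced obstruent /z/, so it voices to [z] by assimilation. /fiszuhekaefopowo/ → fizzuhekaefopowo.
Rule 2 (intervocalic voicing): /k/ is a voiceless stop between vowels /e/ and /a/, so it voices to [g]. /p/ is a voiceless stop between vowels /o/ and /o/, so it voices to [b]. /fizzuhekaefopowo/ → fizzuhegaefobowo.
Rule 3 (final vowel raising): /o/ is a mid vowel in word-final position, so it raises to [u]. /fizzuhegaefobowo/ → fizzuhegaefobowu.

fizzuhegaefobowu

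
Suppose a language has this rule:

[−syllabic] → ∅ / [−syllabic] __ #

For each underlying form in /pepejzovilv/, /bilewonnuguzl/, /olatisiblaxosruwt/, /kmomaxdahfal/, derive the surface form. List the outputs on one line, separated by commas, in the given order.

/pepejzovilv/: /v/ is the second consonant of a word-final cluster /lv/, so it deletes. → [pepejzovil].
/bilewonnuguzl/: /l/ is the second consonant of a word-final cluster /zl/, so it deletes. → [bilewonnuguz].
/olatisiblaxosruwt/: /t/ is the second consonant of a word-final cluster /wt/, so it deletes. → [olatisiblaxosruw].
/kmomaxdahfal/: the rule's environment is not met; surfaces unchanged as [kmomaxdahfal].

pepejzovil, bilewonnuguz, olatisiblaxosruw, kmomaxdahfal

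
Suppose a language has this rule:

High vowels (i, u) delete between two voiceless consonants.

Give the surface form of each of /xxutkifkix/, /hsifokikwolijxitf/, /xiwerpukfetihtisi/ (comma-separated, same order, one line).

xxtkfkx, hsfokkwolijxtf, xiwerpkfethtsi

/xxutkifkix/: /u/ is a high vowel flanked by voiceless consonants /x/ and /t/, so it deletes. /i/ is a high vowel flanked by voiceless consonants /k/ and /f/, so it deletes. /i/ is a high vowel flanked by voiceless consonants /k/ and /x/, so it deletes. → [xxtkfkx].
/hsifokikwolijxitf/: /i/ is a high vowel flanked by voiceless consonants /s/ and /f/, so it deletes. /i/ is a high vowel flanked by voiceless consonants /k/ and /k/, so it deletes. /i/ is a high vowel flanked by voiceless consonants /x/ and /t/, so it deletes. → [hsfokkwolijxtf].
/xiwerpukfetihtisi/: /u/ is a high vowel flanked by voiceless consonants /p/ and /k/, so it deletes. /i/ is a high vowel flanked by voiceless consonants /t/ and /h/, so it deletes. /i/ is a high vowel flanked by voiceless consonants /t/ and /s/, so it deletes. → [xiwerpkfethtsi].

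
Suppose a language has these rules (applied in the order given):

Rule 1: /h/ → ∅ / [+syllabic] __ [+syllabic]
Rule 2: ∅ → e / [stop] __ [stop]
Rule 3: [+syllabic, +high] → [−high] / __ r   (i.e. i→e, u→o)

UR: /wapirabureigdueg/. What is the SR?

waperaboreigedueg

Rule 1 (intervocalic h-deletion): no segment meets the environment; /wapirabureigdueg/ is unchanged.
Rule 2 (stop-cluster e-epenthesis): /g/ and /d/ form a stop–stop cluster, so [e] is inserted between them. /wapirabureigdueg/ → wapirabureigedueg.
Rule 3 (pre-rhotic lowering): /i/ is a high vowel immediately before /r/, so it lowers to [e]. /u/ is a high vowel immediately before /r/, so it lowers to [o]. /wapirabureigedueg/ → waperaboreigedueg.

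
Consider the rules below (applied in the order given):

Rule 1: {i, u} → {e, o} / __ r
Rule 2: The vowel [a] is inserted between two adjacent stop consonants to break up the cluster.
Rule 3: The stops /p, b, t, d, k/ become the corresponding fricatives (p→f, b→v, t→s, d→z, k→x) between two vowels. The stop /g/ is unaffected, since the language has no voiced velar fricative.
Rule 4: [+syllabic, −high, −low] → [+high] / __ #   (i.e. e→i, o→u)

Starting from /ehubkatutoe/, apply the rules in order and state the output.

Rule 1 (pre-rhotic lowering): no segment meets the environment; /ehubkatutoe/ is unchanged.
Rule 2 (stop-cluster a-epenthesis): /b/ and /k/ form a stop–stop cluster, so [a] is inserted between them. /ehubkatutoe/ → ehubakatutoe.
Rule 3 (intervocalic spirantization): /b/ is a stop between vowels /u/ and /a/, so it spirantizes to the fricative [v]. /k/ is a stop between vowels /a/ and /a/, so it spirantizes to the fricative [x]. /t/ is a stop between vowels /a/ and /u/, so it spirantizes to the fricative [s]. /t/ is a stop between vowels /u/ and /o/, so it spirantizes to the fricative [s]. /ehubakatutoe/ → ehuvaxasusoe.
Rule 4 (final vowel raising): /e/ is a mid vowel in word-final position, so it raises to [i]. /ehuvaxasusoe/ → ehuvaxasusoi.

ehuvaxasusoi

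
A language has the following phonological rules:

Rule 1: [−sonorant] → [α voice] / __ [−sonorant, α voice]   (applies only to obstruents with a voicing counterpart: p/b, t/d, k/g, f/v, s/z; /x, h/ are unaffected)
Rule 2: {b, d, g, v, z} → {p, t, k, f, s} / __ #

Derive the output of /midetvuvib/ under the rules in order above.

midedvuvip

Rule 1 (regressive voicing assimilation): /t/ precedes the voiced obstruent /v/, so it voices to [d] by assimilation. /midetvuvib/ → midedvuvib.
Rule 2 (final devoicing): /b/ is a voiced obstruent in word-final position, so it devoices to [p]. /midedvuvib/ → midedvuvip.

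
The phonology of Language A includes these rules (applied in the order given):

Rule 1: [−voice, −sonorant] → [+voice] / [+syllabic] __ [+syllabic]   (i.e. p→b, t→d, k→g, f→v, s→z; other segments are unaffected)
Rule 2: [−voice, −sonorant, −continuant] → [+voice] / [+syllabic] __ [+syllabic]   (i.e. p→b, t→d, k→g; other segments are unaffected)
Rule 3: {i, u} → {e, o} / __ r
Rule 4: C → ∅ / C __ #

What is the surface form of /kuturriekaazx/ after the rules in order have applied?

kudorriegaaz

Rule 1 (intervocalic voicing): /t/ is a voiceless obstruent between vowels /u/ and /u/, so it voices to [d]. /k/ is a voiceless obstruent between vowels /e/ and /a/, so it voices to [g]. /kuturriekaazx/ → kudurriegaazx.
Rule 2 (intervocalic voicing): no segment meets the environment; /kudurriegaazx/ is unchanged.
Rule 3 (pre-rhotic lowering): /u/ is a high vowel immediately before /r/, so it lowers to [o]. /kudurriegaazx/ → kudorriegaazx.
Rule 4 (final cluster simplification): /x/ is the second consonant of a word-final cluster /zx/, so it deletes. /kudorriegaazx/ → kudorriegaaz.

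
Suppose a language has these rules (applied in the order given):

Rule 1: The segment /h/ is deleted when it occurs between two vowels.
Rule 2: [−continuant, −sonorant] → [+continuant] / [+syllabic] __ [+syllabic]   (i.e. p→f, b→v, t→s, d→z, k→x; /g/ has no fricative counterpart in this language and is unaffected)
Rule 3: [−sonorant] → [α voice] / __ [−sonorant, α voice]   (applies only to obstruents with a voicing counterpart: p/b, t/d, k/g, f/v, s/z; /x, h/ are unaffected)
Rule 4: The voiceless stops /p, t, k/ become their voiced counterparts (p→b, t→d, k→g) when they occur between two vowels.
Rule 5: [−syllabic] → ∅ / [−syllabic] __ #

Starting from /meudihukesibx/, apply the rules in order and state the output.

meuziuxesip

Rule 1 (intervocalic h-deletion): /h/ occurs between vowels /i/ and /u/, so it deletes. /meudihukesibx/ → meudiukesibx.
Rule 2 (intervocalic spirantization): /d/ is a stop between vowels /u/ and /i/, so it spirantizes to the fricative [z]. /k/ is a stop between vowels /u/ and /e/, so it spirantizes to the fricative [x]. /meudiukesibx/ → meuziuxesibx.
Rule 3 (regressive voicing assimilation): /b/ precedes the voiceless obstruent /x/, so it devoices to [p] by assimilation. /meuziuxesibx/ → meuziuxesipx.
Rule 4 (intervocalic voicing): no segment meets the environment; /meuziuxesipx/ is unchanged.
Rule 5 (final cluster simplification): /x/ is the second consonant of a word-final cluster /px/, so it deletes. /meuziuxesipx/ → meuziuxesip.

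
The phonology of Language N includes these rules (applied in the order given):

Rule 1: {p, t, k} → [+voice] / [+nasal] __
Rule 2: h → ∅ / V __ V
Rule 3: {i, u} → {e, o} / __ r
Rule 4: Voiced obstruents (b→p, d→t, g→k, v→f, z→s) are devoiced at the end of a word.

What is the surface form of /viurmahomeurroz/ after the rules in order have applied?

Rule 1 (post-nasal voicing): no segment meets the environment; /viurmahomeurroz/ is unchanged.
Rule 2 (intervocalic h-deletion): /h/ occurs between vowels /a/ and /o/, so it deletes. /viurmahomeurroz/ → viurmaomeurroz.
Rule 3 (pre-rhotic lowering): /u/ is a high vowel immediately before /r/, so it lowers to [o]. /u/ is a high vowel immediately before /r/, so it lowers to [o]. /viurmaomeurroz/ → viormaomeorroz.
Rule 4 (final devoicing): /z/ is a voiced obstruent in word-final position, so it devoices to [s]. /viormaomeorroz/ → viormaomeorros.

viormaomeorros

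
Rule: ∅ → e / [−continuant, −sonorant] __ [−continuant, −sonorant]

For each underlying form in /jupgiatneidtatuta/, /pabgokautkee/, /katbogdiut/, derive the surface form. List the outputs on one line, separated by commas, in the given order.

jupegiatneidetatuta, pabegokautekee, katebogediut

/jupgiatneidtatuta/: /p/ and /g/ form a stop–stop cluster, so [e] is inserted between them. /d/ and /t/ form a stop–stop cluster, so [e] is inserted between them. → [jupegiatneidetatuta].
/pabgokautkee/: /b/ and /g/ form a stop–stop cluster, so [e] is inserted between them. /t/ and /k/ form a stop–stop cluster, so [e] is inserted between them. → [pabegokautekee].
/katbogdiut/: /t/ and /b/ form a stop–stop cluster, so [e] is inserted between them. /g/ and /d/ form a stop–stop cluster, so [e] is inserted between them. → [katebogediut].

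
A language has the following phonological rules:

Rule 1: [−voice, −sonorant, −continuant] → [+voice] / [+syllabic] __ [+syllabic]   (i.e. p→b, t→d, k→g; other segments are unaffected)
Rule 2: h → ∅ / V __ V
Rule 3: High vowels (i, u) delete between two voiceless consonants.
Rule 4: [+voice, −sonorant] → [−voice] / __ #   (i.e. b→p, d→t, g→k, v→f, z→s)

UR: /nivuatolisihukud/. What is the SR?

nivuadolisiugut

Rule 1 (intervocalic voicing): /t/ is a voiceless stop between vowels /a/ and /o/, so it voices to [d]. /k/ is a voiceless stop between vowels /u/ and /u/, so it voices to [g]. /nivuatolisihukud/ → nivuadolisihugud.
Rule 2 (intervocalic h-deletion): /h/ occurs between vowels /i/ and /u/, so it deletes. /nivuadolisihugud/ → nivuadolisiugud.
Rule 3 (high vowel syncope): no segment meets the environment; /nivuadolisiugud/ is unchanged.
Rule 4 (final devoicing): /d/ is a voiced obstruent in word-final position, so it devoices to [t]. /nivuadolisiugud/ → nivuadolisiugut.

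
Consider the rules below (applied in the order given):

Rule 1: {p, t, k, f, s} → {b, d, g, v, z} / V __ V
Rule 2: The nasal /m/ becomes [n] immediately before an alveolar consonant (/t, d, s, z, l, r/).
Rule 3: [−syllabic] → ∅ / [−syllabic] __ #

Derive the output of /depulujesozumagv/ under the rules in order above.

Rule 1 (intervocalic voicing): /p/ is a voiceless obstruent between vowels /e/ and /u/, so it voices to [b]. /s/ is a voiceless obstruent between vowels /e/ and /o/, so it voices to [z]. /depulujesozumagv/ → debulujezozumagv.
Rule 2 (nasal place assimilation): no segment meets the environment; /debulujezozumagv/ is unchanged.
Rule 3 (final cluster simplification): /v/ is the second consonant of a word-final cluster /gv/, so it deletes. /debulujezozumagv/ → debulujezozumag.

debulujezozumag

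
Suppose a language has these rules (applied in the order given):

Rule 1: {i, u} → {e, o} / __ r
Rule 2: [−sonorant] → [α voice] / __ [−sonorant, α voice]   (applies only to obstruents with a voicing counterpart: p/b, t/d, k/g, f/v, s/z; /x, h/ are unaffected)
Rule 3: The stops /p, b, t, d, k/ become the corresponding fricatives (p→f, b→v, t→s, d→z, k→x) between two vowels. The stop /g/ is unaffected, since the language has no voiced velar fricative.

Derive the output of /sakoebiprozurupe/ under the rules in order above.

Rule 1 (pre-rhotic lowering): /u/ is a high vowel immediately before /r/, so it lowers to [o]. /sakoebiprozurupe/ → sakoebiprozorupe.
Rule 2 (regressive voicing assimilation): no segment meets the environment; /sakoebiprozorupe/ is unchanged.
Rule 3 (intervocalic spirantization): /k/ is a stop between vowels /a/ and /o/, so it spirantizes to the fricative [x]. /b/ is a stop between vowels /e/ and /i/, so it spirantizes to the fricative [v]. /p/ is a stop between vowels /u/ and /e/, so it spirantizes to the fricative [f]. /sakoebiprozorupe/ → saxoeviprozorufe.

saxoeviprozorufe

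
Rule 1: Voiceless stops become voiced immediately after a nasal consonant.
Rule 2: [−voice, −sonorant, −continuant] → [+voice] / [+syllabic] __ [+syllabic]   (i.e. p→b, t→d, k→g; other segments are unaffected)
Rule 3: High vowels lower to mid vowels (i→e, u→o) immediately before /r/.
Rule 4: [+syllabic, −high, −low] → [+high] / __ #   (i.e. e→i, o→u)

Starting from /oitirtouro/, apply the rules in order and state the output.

oidertooru

Rule 1 (post-nasal voicing): no segment meets the environment; /oitirtouro/ is unchanged.
Rule 2 (intervocalic voicing): /t/ is a voiceless stop between vowels /i/ and /i/, so it voices to [d]. /oitirtouro/ → oidirtouro.
Rule 3 (pre-rhotic lowering): /i/ is a high vowel immediately before /r/, so it lowers to [e]. /u/ is a high vowel immediately before /r/, so it lowers to [o]. /oidirtouro/ → oidertooro.
Rule 4 (final vowel raising): /o/ is a mid vowel in word-final position, so it raises to [u]. /oidertooro/ → oidertooru.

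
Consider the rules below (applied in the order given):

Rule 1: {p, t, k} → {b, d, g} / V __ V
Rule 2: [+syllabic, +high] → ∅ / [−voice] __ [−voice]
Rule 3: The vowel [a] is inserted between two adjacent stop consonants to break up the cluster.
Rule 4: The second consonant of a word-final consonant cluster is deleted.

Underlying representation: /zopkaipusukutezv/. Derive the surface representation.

Rule 1 (intervocalic voicing): /p/ is a voiceless stop between vowels /i/ and /u/, so it voices to [b]. /k/ is a voiceless stop between vowels /u/ and /u/, so it voices to [g]. /t/ is a voiceless stop between vowels /u/ and /e/, so it voices to [d]. /zopkaipusukutezv/ → zopkaibusugudezv.
Rule 2 (high vowel syncope): no segment meets the environment; /zopkaibusugudezv/ is unchanged.
Rule 3 (stop-cluster a-epenthesis): /p/ and /k/ form a stop–stop cluster, so [a] is inserted between them. /zopkaibusugudezv/ → zopakaibusugudezv.
Rule 4 (final cluster simplification): /v/ is the second consonant of a word-final cluster /zv/, so it deletes. /zopakaibusugudezv/ → zopakaibusugudez.

zopakaibusugudez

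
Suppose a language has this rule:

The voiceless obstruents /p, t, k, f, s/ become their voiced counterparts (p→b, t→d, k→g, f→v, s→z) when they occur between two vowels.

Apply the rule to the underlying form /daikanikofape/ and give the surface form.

daiganigovabe

/k/ is a voiceless obstruent between vowels /i/ and /a/, so it voices to [g].
/k/ is a voiceless obstruent between vowels /i/ and /o/, so it voices to [g].
/f/ is a voiceless obstruent between vowels /o/ and /a/, so it voices to [v].
/p/ is a voiceless obstruent between vowels /a/ and /e/, so it voices to [b].
Surface form: [daiganigovabe].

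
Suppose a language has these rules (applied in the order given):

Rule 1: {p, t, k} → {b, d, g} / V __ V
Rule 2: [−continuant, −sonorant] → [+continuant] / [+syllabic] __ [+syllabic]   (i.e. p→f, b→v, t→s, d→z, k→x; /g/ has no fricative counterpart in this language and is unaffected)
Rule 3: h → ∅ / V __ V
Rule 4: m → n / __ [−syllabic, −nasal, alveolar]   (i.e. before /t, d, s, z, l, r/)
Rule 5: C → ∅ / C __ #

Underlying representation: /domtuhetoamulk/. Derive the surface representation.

dontuezoamul

Rule 1 (intervocalic voicing): /t/ is a voiceless stop between vowels /e/ and /o/, so it voices to [d]. /domtuhetoamulk/ → domtuhedoamulk.
Rule 2 (intervocalic spirantization): /d/ is a stop between vowels /e/ and /o/, so it spirantizes to the fricative [z]. /domtuhedoamulk/ → domtuhezoamulk.
Rule 3 (intervocalic h-deletion): /h/ occurs between vowels /u/ and /e/, so it deletes. /domtuhezoamulk/ → domtuezoamulk.
Rule 4 (nasal place assimilation): /m/ precedes the alveolar consonant /t/, so it assimilates in place to [n]. /domtuezoamulk/ → dontuezoamulk.
Rule 5 (final cluster simplification): /k/ is the second consonant of a word-final cluster /lk/, so it deletes. /dontuezoamulk/ → dontuezoamul.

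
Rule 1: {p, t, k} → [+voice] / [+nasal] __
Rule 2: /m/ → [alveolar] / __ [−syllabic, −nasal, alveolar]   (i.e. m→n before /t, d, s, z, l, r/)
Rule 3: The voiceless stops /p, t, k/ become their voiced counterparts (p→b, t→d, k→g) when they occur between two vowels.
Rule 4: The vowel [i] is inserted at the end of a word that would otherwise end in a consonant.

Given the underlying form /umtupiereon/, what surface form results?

undubiereoni

Rule 1 (post-nasal voicing): /t/ is a voiceless stop immediately after the nasal /m/, so it voices to [d]. /umtupiereon/ → umdupiereon.
Rule 2 (nasal place assimilation): /m/ precedes the alveolar consonant /d/, so it assimilates in place to [n]. /umdupiereon/ → undupiereon.
Rule 3 (intervocalic voicing): /p/ is a voiceless stop between vowels /u/ and /i/, so it voices to [b]. /undupiereon/ → undubiereon.
Rule 4 (final i-epenthesis): the form ends in the consonant /n/, so [i] is inserted word-finally. /undubiereon/ → undubiereoni.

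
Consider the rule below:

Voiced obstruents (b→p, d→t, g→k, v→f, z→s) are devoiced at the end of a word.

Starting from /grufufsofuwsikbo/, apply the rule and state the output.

No segment of /grufufsofuwsikbo/ meets the structural description of the rule, so the form surfaces unchanged.

grufufsofuwsikbo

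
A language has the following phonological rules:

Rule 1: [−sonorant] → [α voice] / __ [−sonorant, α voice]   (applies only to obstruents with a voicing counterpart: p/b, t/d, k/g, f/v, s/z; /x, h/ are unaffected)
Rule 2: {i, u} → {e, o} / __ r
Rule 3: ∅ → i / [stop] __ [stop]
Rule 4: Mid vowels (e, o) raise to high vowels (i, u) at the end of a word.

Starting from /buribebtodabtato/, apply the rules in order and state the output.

Rule 1 (regressive voicing assimilation): /b/ precedes the voiceless obstruent /t/, so it devoices to [p] by assimilation. /b/ precedes the voiceless obstruent /t/, so it devoices to [p] by assimilation. /buribebtodabtato/ → buribeptodaptato.
Rule 2 (pre-rhotic lowering): /u/ is a high vowel immediately before /r/, so it lowers to [o]. /buribeptodaptato/ → boribeptodaptato.
Rule 3 (stop-cluster i-epenthesis): /p/ and /t/ form a stop–stop cluster, so [i] is inserted between them. /p/ and /t/ form a stop–stop cluster, so [i] is inserted between them. /boribeptodaptato/ → boribepitodapitato.
Rule 4 (final vowel raising): /o/ is a mid vowel in word-final position, so it raises to [u]. /boribepitodapitato/ → boribepitodapitatu.

boribepitodapitatu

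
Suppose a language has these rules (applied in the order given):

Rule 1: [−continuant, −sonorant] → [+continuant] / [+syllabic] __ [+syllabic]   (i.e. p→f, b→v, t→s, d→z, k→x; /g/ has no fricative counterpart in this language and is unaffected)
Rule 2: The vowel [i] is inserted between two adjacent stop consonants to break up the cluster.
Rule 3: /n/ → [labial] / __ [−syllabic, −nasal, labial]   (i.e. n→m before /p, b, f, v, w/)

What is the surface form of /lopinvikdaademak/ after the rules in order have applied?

Rule 1 (intervocalic spirantization): /p/ is a stop between vowels /o/ and /i/, so it spirantizes to the fricative [f]. /d/ is a stop between vowels /a/ and /e/, so it spirantizes to the fricative [z]. /lopinvikdaademak/ → lofinvikdaazemak.
Rule 2 (stop-cluster i-epenthesis): /k/ and /d/ form a stop–stop cluster, so [i] is inserted between them. /lofinvikdaazemak/ → lofinvikidaazemak.
Rule 3 (nasal place assimilation): /n/ precedes the labial consonant /v/, so it assimilates in place to [m]. /lofinvikidaazemak/ → lofimvikidaazemak.

lofimvikidaazemak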